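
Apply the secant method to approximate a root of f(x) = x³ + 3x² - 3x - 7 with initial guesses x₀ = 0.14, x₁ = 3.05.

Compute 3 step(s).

f(x) = x³ + 3x² - 3x - 7
x₀ = 0.14, x₁ = 3.05

Secant formula: x_{n+1} = x_n - f(x_n)(x_n - x_{n-1})/(f(x_n) - f(x_{n-1}))

Iteration 1:
  f(0.140000) = -7.358456
  f(3.050000) = 40.130125
  x_2 = 3.050000 - 40.130125×(3.050000 - 0.140000)/(40.130125 - (-7.358456))
       = 0.590911
Iteration 2:
  f(3.050000) = 40.130125
  f(0.590911) = -7.518874
  x_3 = 0.590911 - (-7.518874)×(0.590911 - 3.050000)/(-7.518874 - 40.130125)
       = 0.978948
Iteration 3:
  f(0.590911) = -7.518874
  f(0.978948) = -6.123663
  x_4 = 0.978948 - (-6.123663)×(0.978948 - 0.590911)/(-6.123663 - (-7.518874))
       = 2.682066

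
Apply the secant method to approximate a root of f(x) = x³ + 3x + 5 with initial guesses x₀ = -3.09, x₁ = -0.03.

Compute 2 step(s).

f(x) = x³ + 3x + 5
x₀ = -3.09, x₁ = -0.03

Secant formula: x_{n+1} = x_n - f(x_n)(x_n - x_{n-1})/(f(x_n) - f(x_{n-1}))

Iteration 1:
  f(-3.090000) = -33.773629
  f(-0.030000) = 4.909973
  x_2 = -0.030000 - 4.909973×(-0.030000 - (-3.090000))/(4.909973 - (-33.773629))
       = -0.418395
Iteration 2:
  f(-0.030000) = 4.909973
  f(-0.418395) = 3.671573
  x_3 = -0.418395 - 3.671573×(-0.418395 - (-0.030000))/(3.671573 - 4.909973)
       = -1.569898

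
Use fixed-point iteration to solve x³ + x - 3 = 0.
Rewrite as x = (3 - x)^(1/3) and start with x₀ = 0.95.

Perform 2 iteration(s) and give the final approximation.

Equation: x³ + x - 3 = 0
Fixed-point form: x = (3 - x)^(1/3)
x₀ = 0.95

x_1 = g(0.950000) = 1.270334
x_2 = g(1.270334) = 1.200386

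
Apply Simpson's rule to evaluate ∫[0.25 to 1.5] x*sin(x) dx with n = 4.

f(x) = x*sin(x)
a = 0.25, b = 1.5, n = 4
h = (b - a)/n = 0.312500

Simpson's rule: (h/3)[f(x₀) + 4f(x₁) + 2f(x₂) + ... + f(xₙ)]

x_0 = 0.2500, f(x_0) = 0.061851, coefficient = 1
x_1 = 0.5625, f(x_1) = 0.299983, coefficient = 4
x_2 = 0.8750, f(x_2) = 0.671601, coefficient = 2
x_3 = 1.1875, f(x_3) = 1.101331, coefficient = 4
x_4 = 1.5000, f(x_4) = 1.496242, coefficient = 1

I ≈ (0.312500/3) × 8.506551 = 0.886099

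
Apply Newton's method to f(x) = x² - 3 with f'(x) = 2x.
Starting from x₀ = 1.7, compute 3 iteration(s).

f(x) = x² - 3
f'(x) = 2x
x₀ = 1.7

Newton-Raphson formula: x_{n+1} = x_n - f(x_n)/f'(x_n)

Iteration 1:
  f(1.700000) = -0.110000
  f'(1.700000) = 3.400000
  x_1 = 1.700000 - (-0.110000)/3.400000 = 1.732353
Iteration 2:
  f(1.732353) = 0.001047
  f'(1.732353) = 3.464706
  x_2 = 1.732353 - 0.001047/3.464706 = 1.732051
Iteration 3:
  f(1.732051) = 0.000000
  f'(1.732051) = 3.464102
  x_3 = 1.732051 - 0.000000/3.464102 = 1.732051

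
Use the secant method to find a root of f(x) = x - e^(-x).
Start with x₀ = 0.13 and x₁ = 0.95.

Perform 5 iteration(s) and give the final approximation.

f(x) = x - e^(-x)
x₀ = 0.13, x₁ = 0.95

Secant formula: x_{n+1} = x_n - f(x_n)(x_n - x_{n-1})/(f(x_n) - f(x_{n-1}))

Iteration 1:
  f(0.130000) = -0.748095
  f(0.950000) = 0.563259
  x_2 = 0.950000 - 0.563259×(0.950000 - 0.130000)/(0.563259 - (-0.748095))
       = 0.597790
Iteration 2:
  f(0.950000) = 0.563259
  f(0.597790) = 0.047764
  x_3 = 0.597790 - 0.047764×(0.597790 - 0.950000)/(0.047764 - 0.563259)
       = 0.565155
Iteration 3:
  f(0.597790) = 0.047764
  f(0.565155) = -0.003117
  x_4 = 0.565155 - (-0.003117)×(0.565155 - 0.597790)/(-0.003117 - 0.047764)
       = 0.567154
Iteration 4:
  f(0.565155) = -0.003117
  f(0.567154) = 0.000017
  x_5 = 0.567154 - 0.000017×(0.567154 - 0.565155)/(0.000017 - (-0.003117))
       = 0.567143
Iteration 5:
  f(0.567154) = 0.000017
  f(0.567143) = 0.000000
  x_6 = 0.567143 - 0.000000×(0.567143 - 0.567154)/(0.000000 - 0.000017)
       = 0.567143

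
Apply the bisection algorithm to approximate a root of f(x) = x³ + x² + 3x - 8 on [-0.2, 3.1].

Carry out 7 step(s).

f(x) = x³ + x² + 3x - 8
Initial interval: [-0.2, 3.1]

Iteration 1:
  c_1 = (-0.200000 + 3.100000)/2 = 1.450000
  f(c_1) = f(1.450000) = 1.501125
  f(a) × f(c) < 0, new interval: [-0.200000, 1.450000]
Iteration 2:
  c_2 = (-0.200000 + 1.450000)/2 = 0.625000
  f(c_2) = f(0.625000) = -5.490234
  f(a) × f(c) ≥ 0, new interval: [0.625000, 1.450000]
Iteration 3:
  c_3 = (0.625000 + 1.450000)/2 = 1.037500
  f(c_3) = f(1.037500) = -2.694322
  f(a) × f(c) ≥ 0, new interval: [1.037500, 1.450000]
Iteration 4:
  c_4 = (1.037500 + 1.450000)/2 = 1.243750
  f(c_4) = f(1.243750) = -0.797862
  f(a) × f(c) ≥ 0, new interval: [1.243750, 1.450000]
Iteration 5:
  c_5 = (1.243750 + 1.450000)/2 = 1.346875
  f(c_5) = f(1.346875) = 0.298026
  f(a) × f(c) < 0, new interval: [1.243750, 1.346875]
Iteration 6:
  c_6 = (1.243750 + 1.346875)/2 = 1.295312
  f(c_6) = f(1.295312) = -0.262908
  f(a) × f(c) ≥ 0, new interval: [1.295312, 1.346875]
Iteration 7:
  c_7 = (1.295312 + 1.346875)/2 = 1.321094
  f(c_7) = f(1.321094) = 0.014260
  f(a) × f(c) < 0, new interval: [1.295312, 1.321094]

After 7 iteration(s), the approximation is c_7 = 1.321094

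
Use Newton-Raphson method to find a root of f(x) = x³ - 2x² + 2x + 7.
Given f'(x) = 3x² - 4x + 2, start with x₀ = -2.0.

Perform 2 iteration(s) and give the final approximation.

f(x) = x³ - 2x² + 2x + 7
f'(x) = 3x² - 4x + 2
x₀ = -2.0

Newton-Raphson formula: x_{n+1} = x_n - f(x_n)/f'(x_n)

Iteration 1:
  f(-2.000000) = -13.000000
  f'(-2.000000) = 22.000000
  x_1 = -2.000000 - (-13.000000)/22.000000 = -1.409091
Iteration 2:
  f(-1.409091) = -2.587059
  f'(-1.409091) = 13.592975
  x_2 = -1.409091 - (-2.587059)/13.592975 = -1.218768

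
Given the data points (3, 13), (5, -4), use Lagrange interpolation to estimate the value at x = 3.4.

Lagrange interpolation formula:
P(x) = Σ yᵢ × Lᵢ(x)
where Lᵢ(x) = Π_{j≠i} (x - xⱼ)/(xᵢ - xⱼ)

L_0(3.4) = (3.4 - 5)/(3 - 5) = 0.800000
L_1(3.4) = (3.4 - 3)/(5 - 3) = 0.200000

P(3.4) = 13×L_0(3.4) + (-4)×L_1(3.4)
P(3.4) = 9.600000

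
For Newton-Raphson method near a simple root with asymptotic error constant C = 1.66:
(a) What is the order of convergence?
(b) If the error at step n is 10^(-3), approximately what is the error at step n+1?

(a) Newton-Raphson has quadratic (order 2) convergence near simple roots.
    This means |e_{n+1}| ≈ C|e_n|².

(b) With |e_n| = 10^(-3) and C = 1.66:
    |e_{n+1}| ≈ 1.66 × (10^(-3))² = 1.66 × 10^(-6)

(a) 2 (quadratic); (b) |e_{n+1}| ≈ 1.660e-06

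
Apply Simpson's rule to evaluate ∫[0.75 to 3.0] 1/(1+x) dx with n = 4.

f(x) = 1/(1+x)
a = 0.75, b = 3.0, n = 4
h = (b - a)/n = 0.562500

Simpson's rule: (h/3)[f(x₀) + 4f(x₁) + 2f(x₂) + ... + f(xₙ)]

x_0 = 0.7500, f(x_0) = 0.571429, coefficient = 1
x_1 = 1.3125, f(x_1) = 0.432432, coefficient = 4
x_2 = 1.8750, f(x_2) = 0.347826, coefficient = 2
x_3 = 2.4375, f(x_3) = 0.290909, coefficient = 4
x_4 = 3.0000, f(x_4) = 0.250000, coefficient = 1

I ≈ (0.562500/3) × 4.410447 = 0.826959
Exact value: 0.826679
Error: 0.000280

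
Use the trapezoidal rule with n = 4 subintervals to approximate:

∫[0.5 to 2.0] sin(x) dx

f(x) = sin(x)
a = 0.5, b = 2.0, n = 4
h = (b - a)/n = 0.375000

Trapezoidal rule: (h/2)[f(x₀) + 2f(x₁) + 2f(x₂) + ... + f(xₙ)]

x_0 = 0.5000, f(x_0) = 0.479426, coefficient = 1
x_1 = 0.8750, f(x_1) = 0.767544, coefficient = 2
x_2 = 1.2500, f(x_2) = 0.948985, coefficient = 2
x_3 = 1.6250, f(x_3) = 0.998531, coefficient = 2
x_4 = 2.0000, f(x_4) = 0.909297, coefficient = 1

I ≈ (0.375000/2) × 6.818842 = 1.278533
Exact value: 1.293729
Error: 0.015197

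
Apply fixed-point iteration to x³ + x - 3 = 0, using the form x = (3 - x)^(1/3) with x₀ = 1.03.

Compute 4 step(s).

Equation: x³ + x - 3 = 0
Fixed-point form: x = (3 - x)^(1/3)
x₀ = 1.03

x_1 = g(1.030000) = 1.253590
x_2 = g(1.253590) = 1.204247
x_3 = g(1.204247) = 1.215483
x_4 = g(1.215483) = 1.212943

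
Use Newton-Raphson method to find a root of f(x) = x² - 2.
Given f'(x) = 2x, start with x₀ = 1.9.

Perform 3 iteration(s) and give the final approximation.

f(x) = x² - 2
f'(x) = 2x
x₀ = 1.9

Newton-Raphson formula: x_{n+1} = x_n - f(x_n)/f'(x_n)

Iteration 1:
  f(1.900000) = 1.610000
  f'(1.900000) = 3.800000
  x_1 = 1.900000 - 1.610000/3.800000 = 1.476316
Iteration 2:
  f(1.476316) = 0.179508
  f'(1.476316) = 2.952632
  x_2 = 1.476316 - 0.179508/2.952632 = 1.415520
Iteration 3:
  f(1.415520) = 0.003696
  f'(1.415520) = 2.831039
  x_3 = 1.415520 - 0.003696/2.831039 = 1.414214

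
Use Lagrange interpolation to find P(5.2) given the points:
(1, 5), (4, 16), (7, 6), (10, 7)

Lagrange interpolation formula:
P(x) = Σ yᵢ × Lᵢ(x)
where Lᵢ(x) = Π_{j≠i} (x - xⱼ)/(xᵢ - xⱼ)

L_0(5.2) = (5.2 - 4)/(1 - 4) × (5.2 - 7)/(1 - 7) × (5.2 - 10)/(1 - 10) = -0.064000
L_1(5.2) = (5.2 - 1)/(4 - 1) × (5.2 - 7)/(4 - 7) × (5.2 - 10)/(4 - 10) = 0.672000
L_2(5.2) = (5.2 - 1)/(7 - 1) × (5.2 - 4)/(7 - 4) × (5.2 - 10)/(7 - 10) = 0.448000
L_3(5.2) = (5.2 - 1)/(10 - 1) × (5.2 - 4)/(10 - 4) × (5.2 - 7)/(10 - 7) = -0.056000

P(5.2) = 5×L_0(5.2) + 16×L_1(5.2) + 6×L_2(5.2) + 7×L_3(5.2)
P(5.2) = 12.728000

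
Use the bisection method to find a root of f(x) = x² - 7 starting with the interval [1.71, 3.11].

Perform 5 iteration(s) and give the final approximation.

f(x) = x² - 7
Initial interval: [1.71, 3.11]

Iteration 1:
  c_1 = (1.710000 + 3.110000)/2 = 2.410000
  f(c_1) = f(2.410000) = -1.191900
  f(a) × f(c) ≥ 0, new interval: [2.410000, 3.110000]
Iteration 2:
  c_2 = (2.410000 + 3.110000)/2 = 2.760000
  f(c_2) = f(2.760000) = 0.617600
  f(a) × f(c) < 0, new interval: [2.410000, 2.760000]
Iteration 3:
  c_3 = (2.410000 + 2.760000)/2 = 2.585000
  f(c_3) = f(2.585000) = -0.317775
  f(a) × f(c) ≥ 0, new interval: [2.585000, 2.760000]
Iteration 4:
  c_4 = (2.585000 + 2.760000)/2 = 2.672500
  f(c_4) = f(2.672500) = 0.142256
  f(a) × f(c) < 0, new interval: [2.585000, 2.672500]
Iteration 5:
  c_5 = (2.585000 + 2.672500)/2 = 2.628750
  f(c_5) = f(2.628750) = -0.089673
  f(a) × f(c) ≥ 0, new interval: [2.628750, 2.672500]

After 5 iteration(s), the approximation is c_5 = 2.628750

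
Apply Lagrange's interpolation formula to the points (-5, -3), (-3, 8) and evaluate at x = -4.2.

Lagrange interpolation formula:
P(x) = Σ yᵢ × Lᵢ(x)
where Lᵢ(x) = Π_{j≠i} (x - xⱼ)/(xᵢ - xⱼ)

L_0(-4.2) = (-4.2 - (-3))/(-5 - (-3)) = 0.600000
L_1(-4.2) = (-4.2 - (-5))/(-3 - (-5)) = 0.400000

P(-4.2) = (-3)×L_0(-4.2) + 8×L_1(-4.2)
P(-4.2) = 1.400000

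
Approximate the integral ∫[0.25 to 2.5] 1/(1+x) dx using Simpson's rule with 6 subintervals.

f(x) = 1/(1+x)
a = 0.25, b = 2.5, n = 6
h = (b - a)/n = 0.375000

Simpson's rule: (h/3)[f(x₀) + 4f(x₁) + 2f(x₂) + ... + f(xₙ)]

x_0 = 0.2500, f(x_0) = 0.800000, coefficient = 1
x_1 = 0.6250, f(x_1) = 0.615385, coefficient = 4
x_2 = 1.0000, f(x_2) = 0.500000, coefficient = 2
x_3 = 1.3750, f(x_3) = 0.421053, coefficient = 4
x_4 = 1.7500, f(x_4) = 0.363636, coefficient = 2
x_5 = 2.1250, f(x_5) = 0.320000, coefficient = 4
x_6 = 2.5000, f(x_6) = 0.285714, coefficient = 1

I ≈ (0.375000/3) × 8.238736 = 1.029842
Exact value: 1.029619
Error: 0.000223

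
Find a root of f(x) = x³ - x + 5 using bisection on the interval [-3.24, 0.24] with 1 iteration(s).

f(x) = x³ - x + 5
Initial interval: [-3.24, 0.24]

Iteration 1:
  c_1 = (-3.240000 + 0.240000)/2 = -1.500000
  f(c_1) = f(-1.500000) = 3.125000
  f(a) × f(c) < 0, new interval: [-3.240000, -1.500000]

After 1 iteration(s), the approximation is c_1 = -1.500000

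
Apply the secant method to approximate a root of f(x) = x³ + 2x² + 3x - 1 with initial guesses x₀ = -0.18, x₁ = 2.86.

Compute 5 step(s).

f(x) = x³ + 2x² + 3x - 1
x₀ = -0.18, x₁ = 2.86

Secant formula: x_{n+1} = x_n - f(x_n)(x_n - x_{n-1})/(f(x_n) - f(x_{n-1}))

Iteration 1:
  f(-0.180000) = -1.481032
  f(2.860000) = 47.332856
  x_2 = 2.860000 - 47.332856×(2.860000 - (-0.180000))/(47.332856 - (-1.481032))
       = -0.087765
Iteration 2:
  f(2.860000) = 47.332856
  f(-0.087765) = -1.248566
  x_3 = -0.087765 - (-1.248566)×(-0.087765 - 2.860000)/(-1.248566 - 47.332856)
       = -0.012006
Iteration 3:
  f(-0.087765) = -1.248566
  f(-0.012006) = -1.035732
  x_4 = -0.012006 - (-1.035732)×(-0.012006 - (-0.087765))/(-1.035732 - (-1.248566))
       = 0.356666
Iteration 4:
  f(-0.012006) = -1.035732
  f(0.356666) = 0.369791
  x_5 = 0.356666 - 0.369791×(0.356666 - (-0.012006))/(0.369791 - (-1.035732))
       = 0.259669
Iteration 5:
  f(0.356666) = 0.369791
  f(0.259669) = -0.068628
  x_6 = 0.259669 - (-0.068628)×(0.259669 - 0.356666)/(-0.068628 - 0.369791)
       = 0.274852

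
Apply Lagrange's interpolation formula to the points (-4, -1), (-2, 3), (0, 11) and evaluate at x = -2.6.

Lagrange interpolation formula:
P(x) = Σ yᵢ × Lᵢ(x)
where Lᵢ(x) = Π_{j≠i} (x - xⱼ)/(xᵢ - xⱼ)

L_0(-2.6) = (-2.6 - (-2))/(-4 - (-2)) × (-2.6 - 0)/(-4 - 0) = 0.195000
L_1(-2.6) = (-2.6 - (-4))/(-2 - (-4)) × (-2.6 - 0)/(-2 - 0) = 0.910000
L_2(-2.6) = (-2.6 - (-4))/(0 - (-4)) × (-2.6 - (-2))/(0 - (-2)) = -0.105000

P(-2.6) = (-1)×L_0(-2.6) + 3×L_1(-2.6) + 11×L_2(-2.6)
P(-2.6) = 1.380000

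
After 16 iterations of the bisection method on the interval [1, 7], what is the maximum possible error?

Bisection error bound: |error| ≤ (b-a)/2^n
|error| ≤ (7 - 1)/2^16 = 6/2^16
|error| ≤ 0.0000915527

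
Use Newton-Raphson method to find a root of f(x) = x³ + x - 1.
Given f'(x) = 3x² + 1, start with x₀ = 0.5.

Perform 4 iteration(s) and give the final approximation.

f(x) = x³ + x - 1
f'(x) = 3x² + 1
x₀ = 0.5

Newton-Raphson formula: x_{n+1} = x_n - f(x_n)/f'(x_n)

Iteration 1:
  f(0.500000) = -0.375000
  f'(0.500000) = 1.750000
  x_1 = 0.500000 - (-0.375000)/1.750000 = 0.714286
Iteration 2:
  f(0.714286) = 0.078717
  f'(0.714286) = 2.530612
  x_2 = 0.714286 - 0.078717/2.530612 = 0.683180
Iteration 3:
  f(0.683180) = 0.002043
  f'(0.683180) = 2.400204
  x_3 = 0.683180 - 0.002043/2.400204 = 0.682328
Iteration 4:
  f(0.682328) = 0.000001
  f'(0.682328) = 2.396716
  x_4 = 0.682328 - 0.000001/2.396716 = 0.682328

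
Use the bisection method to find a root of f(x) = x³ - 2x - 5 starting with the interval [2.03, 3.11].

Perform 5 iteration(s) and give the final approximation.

f(x) = x³ - 2x - 5
Initial interval: [2.03, 3.11]

Iteration 1:
  c_1 = (2.030000 + 3.110000)/2 = 2.570000
  f(c_1) = f(2.570000) = 6.834593
  f(a) × f(c) < 0, new interval: [2.030000, 2.570000]
Iteration 2:
  c_2 = (2.030000 + 2.570000)/2 = 2.300000
  f(c_2) = f(2.300000) = 2.567000
  f(a) × f(c) < 0, new interval: [2.030000, 2.300000]
Iteration 3:
  c_3 = (2.030000 + 2.300000)/2 = 2.165000
  f(c_3) = f(2.165000) = 0.817842
  f(a) × f(c) < 0, new interval: [2.030000, 2.165000]
Iteration 4:
  c_4 = (2.030000 + 2.165000)/2 = 2.097500
  f(c_4) = f(2.097500) = 0.032964
  f(a) × f(c) < 0, new interval: [2.030000, 2.097500]
Iteration 5:
  c_5 = (2.030000 + 2.097500)/2 = 2.063750
  f(c_5) = f(2.063750) = -0.337857
  f(a) × f(c) ≥ 0, new interval: [2.063750, 2.097500]

After 5 iteration(s), the approximation is c_5 = 2.063750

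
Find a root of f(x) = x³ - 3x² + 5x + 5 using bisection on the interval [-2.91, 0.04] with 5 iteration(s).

f(x) = x³ - 3x² + 5x + 5
Initial interval: [-2.91, 0.04]

Iteration 1:
  c_1 = (-2.910000 + 0.040000)/2 = -1.435000
  f(c_1) = f(-1.435000) = -11.307663
  f(a) × f(c) ≥ 0, new interval: [-1.435000, 0.040000]
Iteration 2:
  c_2 = (-1.435000 + 0.040000)/2 = -0.697500
  f(c_2) = f(-0.697500) = -0.286357
  f(a) × f(c) ≥ 0, new interval: [-0.697500, 0.040000]
Iteration 3:
  c_3 = (-0.697500 + 0.040000)/2 = -0.328750
  f(c_3) = f(-0.328750) = 2.996490
  f(a) × f(c) < 0, new interval: [-0.697500, -0.328750]
Iteration 4:
  c_4 = (-0.697500 + (-0.328750))/2 = -0.513125
  f(c_4) = f(-0.513125) = 1.509379
  f(a) × f(c) < 0, new interval: [-0.697500, -0.513125]
Iteration 5:
  c_5 = (-0.697500 + (-0.513125))/2 = -0.605313
  f(c_5) = f(-0.605313) = 0.652439
  f(a) × f(c) < 0, new interval: [-0.697500, -0.605313]

After 5 iteration(s), the approximation is c_5 = -0.605313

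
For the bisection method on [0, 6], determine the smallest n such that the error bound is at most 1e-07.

We need (b-a)/2^n ≤ 1e-07
(6 - 0)/2^n ≤ 1e-07
6/2^n ≤ 1e-07
2^n ≥ 60000000
n ≥ log₂(60000000) = 25.84
n ≥ 26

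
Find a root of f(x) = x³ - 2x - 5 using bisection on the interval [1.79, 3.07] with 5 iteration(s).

f(x) = x³ - 2x - 5
Initial interval: [1.79, 3.07]

Iteration 1:
  c_1 = (1.790000 + 3.070000)/2 = 2.430000
  f(c_1) = f(2.430000) = 4.488907
  f(a) × f(c) < 0, new interval: [1.790000, 2.430000]
Iteration 2:
  c_2 = (1.790000 + 2.430000)/2 = 2.110000
  f(c_2) = f(2.110000) = 0.173931
  f(a) × f(c) < 0, new interval: [1.790000, 2.110000]
Iteration 3:
  c_3 = (1.790000 + 2.110000)/2 = 1.950000
  f(c_3) = f(1.950000) = -1.485125
  f(a) × f(c) ≥ 0, new interval: [1.950000, 2.110000]
Iteration 4:
  c_4 = (1.950000 + 2.110000)/2 = 2.030000
  f(c_4) = f(2.030000) = -0.694573
  f(a) × f(c) ≥ 0, new interval: [2.030000, 2.110000]
Iteration 5:
  c_5 = (2.030000 + 2.110000)/2 = 2.070000
  f(c_5) = f(2.070000) = -0.270257
  f(a) × f(c) ≥ 0, new interval: [2.070000, 2.110000]

After 5 iteration(s), the approximation is c_5 = 2.070000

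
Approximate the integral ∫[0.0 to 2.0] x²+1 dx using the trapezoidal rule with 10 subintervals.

f(x) = x²+1
a = 0.0, b = 2.0, n = 10
h = (b - a)/n = 0.200000

Trapezoidal rule: (h/2)[f(x₀) + 2f(x₁) + 2f(x₂) + ... + f(xₙ)]

x_0 = 0.0000, f(x_0) = 1.000000, coefficient = 1
x_1 = 0.2000, f(x_1) = 1.040000, coefficient = 2
x_2 = 0.4000, f(x_2) = 1.160000, coefficient = 2
x_3 = 0.6000, f(x_3) = 1.360000, coefficient = 2
x_4 = 0.8000, f(x_4) = 1.640000, coefficient = 2
x_5 = 1.0000, f(x_5) = 2.000000, coefficient = 2
x_6 = 1.2000, f(x_6) = 2.440000, coefficient = 2
x_7 = 1.4000, f(x_7) = 2.960000, coefficient = 2
x_8 = 1.6000, f(x_8) = 3.560000, coefficient = 2
x_9 = 1.8000, f(x_9) = 4.240000, coefficient = 2
x_10 = 2.0000, f(x_10) = 5.000000, coefficient = 1

I ≈ (0.200000/2) × 46.800000 = 4.680000
Exact value: 4.666667
Error: 0.013333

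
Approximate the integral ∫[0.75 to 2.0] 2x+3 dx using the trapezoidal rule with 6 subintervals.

f(x) = 2x+3
a = 0.75, b = 2.0, n = 6
h = (b - a)/n = 0.208333

Trapezoidal rule: (h/2)[f(x₀) + 2f(x₁) + 2f(x₂) + ... + f(xₙ)]

x_0 = 0.7500, f(x_0) = 4.500000, coefficient = 1
x_1 = 0.9583, f(x_1) = 4.916667, coefficient = 2
x_2 = 1.1667, f(x_2) = 5.333333, coefficient = 2
x_3 = 1.3750, f(x_3) = 5.750000, coefficient = 2
x_4 = 1.5833, f(x_4) = 6.166667, coefficient = 2
x_5 = 1.7917, f(x_5) = 6.583333, coefficient = 2
x_6 = 2.0000, f(x_6) = 7.000000, coefficient = 1

I ≈ (0.208333/2) × 69.000000 = 7.187500
Exact value: 7.187500
Error: 0.000000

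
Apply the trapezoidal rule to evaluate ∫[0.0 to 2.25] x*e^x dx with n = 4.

f(x) = x*e^x
a = 0.0, b = 2.25, n = 4
h = (b - a)/n = 0.562500

Trapezoidal rule: (h/2)[f(x₀) + 2f(x₁) + 2f(x₂) + ... + f(xₙ)]

x_0 = 0.0000, f(x_0) = 0.000000, coefficient = 1
x_1 = 0.5625, f(x_1) = 0.987218, coefficient = 2
x_2 = 1.1250, f(x_2) = 3.465244, coefficient = 2
x_3 = 1.6875, f(x_3) = 9.122539, coefficient = 2
x_4 = 2.2500, f(x_4) = 21.347406, coefficient = 1

I ≈ (0.562500/2) × 48.497408 = 13.639896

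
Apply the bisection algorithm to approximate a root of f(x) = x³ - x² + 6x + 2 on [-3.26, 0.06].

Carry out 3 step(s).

f(x) = x³ - x² + 6x + 2
Initial interval: [-3.26, 0.06]

Iteration 1:
  c_1 = (-3.260000 + 0.060000)/2 = -1.600000
  f(c_1) = f(-1.600000) = -14.256000
  f(a) × f(c) ≥ 0, new interval: [-1.600000, 0.060000]
Iteration 2:
  c_2 = (-1.600000 + 0.060000)/2 = -0.770000
  f(c_2) = f(-0.770000) = -3.669433
  f(a) × f(c) ≥ 0, new interval: [-0.770000, 0.060000]
Iteration 3:
  c_3 = (-0.770000 + 0.060000)/2 = -0.355000
  f(c_3) = f(-0.355000) = -0.300764
  f(a) × f(c) ≥ 0, new interval: [-0.355000, 0.060000]

After 3 iteration(s), the approximation is c_3 = -0.355000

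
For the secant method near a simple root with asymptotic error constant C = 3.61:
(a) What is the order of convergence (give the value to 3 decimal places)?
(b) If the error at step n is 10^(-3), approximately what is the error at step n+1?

(a) Secant method has superlinear convergence with order φ = (1+√5)/2 ≈ 1.618.
    This means |e_{n+1}| ≈ C|e_n|^1.618.

(b) With |e_n| = 10^(-3) and C = 3.61:
    |e_{n+1}| ≈ 3.61 × (10^(-3))^1.618 = 3.61 × 10^(-4.85)

(a) ≈ 1.618 (golden ratio); (b) |e_{n+1}| ≈ 5.051e-05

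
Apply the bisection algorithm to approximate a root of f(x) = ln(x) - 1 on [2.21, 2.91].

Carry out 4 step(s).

f(x) = ln(x) - 1
Initial interval: [2.21, 2.91]

Iteration 1:
  c_1 = (2.210000 + 2.910000)/2 = 2.560000
  f(c_1) = f(2.560000) = -0.059993
  f(a) × f(c) ≥ 0, new interval: [2.560000, 2.910000]
Iteration 2:
  c_2 = (2.560000 + 2.910000)/2 = 2.735000
  f(c_2) = f(2.735000) = 0.006131
  f(a) × f(c) < 0, new interval: [2.560000, 2.735000]
Iteration 3:
  c_3 = (2.560000 + 2.735000)/2 = 2.647500
  f(c_3) = f(2.647500) = -0.026384
  f(a) × f(c) ≥ 0, new interval: [2.647500, 2.735000]
Iteration 4:
  c_4 = (2.647500 + 2.735000)/2 = 2.691250
  f(c_4) = f(2.691250) = -0.009994
  f(a) × f(c) ≥ 0, new interval: [2.691250, 2.735000]

After 4 iteration(s), the approximation is c_4 = 2.691250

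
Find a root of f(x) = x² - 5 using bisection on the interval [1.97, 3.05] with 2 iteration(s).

f(x) = x² - 5
Initial interval: [1.97, 3.05]

Iteration 1:
  c_1 = (1.970000 + 3.050000)/2 = 2.510000
  f(c_1) = f(2.510000) = 1.300100
  f(a) × f(c) < 0, new interval: [1.970000, 2.510000]
Iteration 2:
  c_2 = (1.970000 + 2.510000)/2 = 2.240000
  f(c_2) = f(2.240000) = 0.017600
  f(a) × f(c) < 0, new interval: [1.970000, 2.240000]

After 2 iteration(s), the approximation is c_2 = 2.240000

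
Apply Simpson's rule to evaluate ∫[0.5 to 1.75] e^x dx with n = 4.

f(x) = e^x
a = 0.5, b = 1.75, n = 4
h = (b - a)/n = 0.312500

Simpson's rule: (h/3)[f(x₀) + 4f(x₁) + 2f(x₂) + ... + f(xₙ)]

x_0 = 0.5000, f(x_0) = 1.648721, coefficient = 1
x_1 = 0.8125, f(x_1) = 2.253535, coefficient = 4
x_2 = 1.1250, f(x_2) = 3.080217, coefficient = 2
x_3 = 1.4375, f(x_3) = 4.210157, coefficient = 4
x_4 = 1.7500, f(x_4) = 5.754603, coefficient = 1

I ≈ (0.312500/3) × 39.418526 = 4.106096
Exact value: 4.105881
Error: 0.000215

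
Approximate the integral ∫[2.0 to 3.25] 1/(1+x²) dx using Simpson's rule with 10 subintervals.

f(x) = 1/(1+x²)
a = 2.0, b = 3.25, n = 10
h = (b - a)/n = 0.125000

Simpson's rule: (h/3)[f(x₀) + 4f(x₁) + 2f(x₂) + ... + f(xₙ)]

x_0 = 2.0000, f(x_0) = 0.200000, coefficient = 1
x_1 = 2.1250, f(x_1) = 0.181303, coefficient = 4
x_2 = 2.2500, f(x_2) = 0.164948, coefficient = 2
x_3 = 2.3750, f(x_3) = 0.150588, coefficient = 4
x_4 = 2.5000, f(x_4) = 0.137931, coefficient = 2
x_5 = 2.6250, f(x_5) = 0.126733, coefficient = 4
x_6 = 2.7500, f(x_6) = 0.116788, coefficient = 2
x_7 = 2.8750, f(x_7) = 0.107926, coefficient = 4
x_8 = 3.0000, f(x_8) = 0.100000, coefficient = 2
x_9 = 3.1250, f(x_9) = 0.092888, coefficient = 4
x_10 = 3.2500, f(x_10) = 0.086486, coefficient = 1

I ≈ (0.125000/3) × 3.963574 = 0.165149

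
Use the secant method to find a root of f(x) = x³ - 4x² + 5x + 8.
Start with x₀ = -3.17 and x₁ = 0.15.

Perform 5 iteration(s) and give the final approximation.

f(x) = x³ - 4x² + 5x + 8
x₀ = -3.17, x₁ = 0.15

Secant formula: x_{n+1} = x_n - f(x_n)(x_n - x_{n-1})/(f(x_n) - f(x_{n-1}))

Iteration 1:
  f(-3.170000) = -79.900613
  f(0.150000) = 8.663375
  x_2 = 0.150000 - 8.663375×(0.150000 - (-3.170000))/(8.663375 - (-79.900613))
       = -0.174764
Iteration 2:
  f(0.150000) = 8.663375
  f(-0.174764) = 6.998672
  x_3 = -0.174764 - 6.998672×(-0.174764 - 0.150000)/(6.998672 - 8.663375)
       = -1.540123
Iteration 3:
  f(-0.174764) = 6.998672
  f(-1.540123) = -12.841670
  x_4 = -1.540123 - (-12.841670)×(-1.540123 - (-0.174764))/(-12.841670 - 6.998672)
       = -0.656394
Iteration 4:
  f(-1.540123) = -12.841670
  f(-0.656394) = 2.711810
  x_5 = -0.656394 - 2.711810×(-0.656394 - (-1.540123))/(2.711810 - (-12.841670))
       = -0.810475
Iteration 5:
  f(-0.656394) = 2.711810
  f(-0.810475) = 0.787763
  x_6 = -0.810475 - 0.787763×(-0.810475 - (-0.656394))/(0.787763 - 2.711810)
       = -0.873561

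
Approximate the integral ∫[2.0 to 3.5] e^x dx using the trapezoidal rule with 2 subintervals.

f(x) = e^x
a = 2.0, b = 3.5, n = 2
h = (b - a)/n = 0.750000

Trapezoidal rule: (h/2)[f(x₀) + 2f(x₁) + 2f(x₂) + ... + f(xₙ)]

x_0 = 2.0000, f(x_0) = 7.389056, coefficient = 1
x_1 = 2.7500, f(x_1) = 15.642632, coefficient = 2
x_2 = 3.5000, f(x_2) = 33.115452, coefficient = 1

I ≈ (0.750000/2) × 71.789772 = 26.921164
Exact value: 25.726396
Error: 1.194769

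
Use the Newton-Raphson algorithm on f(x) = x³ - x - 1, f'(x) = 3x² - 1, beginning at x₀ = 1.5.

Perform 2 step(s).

f(x) = x³ - x - 1
f'(x) = 3x² - 1
x₀ = 1.5

Newton-Raphson formula: x_{n+1} = x_n - f(x_n)/f'(x_n)

Iteration 1:
  f(1.500000) = 0.875000
  f'(1.500000) = 5.750000
  x_1 = 1.500000 - 0.875000/5.750000 = 1.347826
Iteration 2:
  f(1.347826) = 0.100682
  f'(1.347826) = 4.449905
  x_2 = 1.347826 - 0.100682/4.449905 = 1.325200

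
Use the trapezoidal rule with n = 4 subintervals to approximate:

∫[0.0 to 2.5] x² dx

f(x) = x²
a = 0.0, b = 2.5, n = 4
h = (b - a)/n = 0.625000

Trapezoidal rule: (h/2)[f(x₀) + 2f(x₁) + 2f(x₂) + ... + f(xₙ)]

x_0 = 0.0000, f(x_0) = 0.000000, coefficient = 1
x_1 = 0.6250, f(x_1) = 0.390625, coefficient = 2
x_2 = 1.2500, f(x_2) = 1.562500, coefficient = 2
x_3 = 1.8750, f(x_3) = 3.515625, coefficient = 2
x_4 = 2.5000, f(x_4) = 6.250000, coefficient = 1

I ≈ (0.625000/2) × 17.187500 = 5.371094
Exact value: 5.208333
Error: 0.162760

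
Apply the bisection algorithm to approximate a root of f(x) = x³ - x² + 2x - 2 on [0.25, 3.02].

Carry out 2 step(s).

f(x) = x³ - x² + 2x - 2
Initial interval: [0.25, 3.02]

Iteration 1:
  c_1 = (0.250000 + 3.020000)/2 = 1.635000
  f(c_1) = f(1.635000) = 2.967498
  f(a) × f(c) < 0, new interval: [0.250000, 1.635000]
Iteration 2:
  c_2 = (0.250000 + 1.635000)/2 = 0.942500
  f(c_2) = f(0.942500) = -0.166078
  f(a) × f(c) ≥ 0, new interval: [0.942500, 1.635000]

After 2 iteration(s), the approximation is c_2 = 0.942500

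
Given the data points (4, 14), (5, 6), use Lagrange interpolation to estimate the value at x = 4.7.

Lagrange interpolation formula:
P(x) = Σ yᵢ × Lᵢ(x)
where Lᵢ(x) = Π_{j≠i} (x - xⱼ)/(xᵢ - xⱼ)

L_0(4.7) = (4.7 - 5)/(4 - 5) = 0.300000
L_1(4.7) = (4.7 - 4)/(5 - 4) = 0.700000

P(4.7) = 14×L_0(4.7) + 6×L_1(4.7)
P(4.7) = 8.400000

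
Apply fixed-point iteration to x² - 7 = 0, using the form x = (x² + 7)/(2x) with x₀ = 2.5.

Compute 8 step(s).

Equation: x² - 7 = 0
Fixed-point form: x = (x² + 7)/(2x)
x₀ = 2.5

x_1 = g(2.500000) = 2.650000
x_2 = g(2.650000) = 2.645755
x_3 = g(2.645755) = 2.645751
x_4 = g(2.645751) = 2.645751
x_5 = g(2.645751) = 2.645751
x_6 = g(2.645751) = 2.645751
x_7 = g(2.645751) = 2.645751
x_8 = g(2.645751) = 2.645751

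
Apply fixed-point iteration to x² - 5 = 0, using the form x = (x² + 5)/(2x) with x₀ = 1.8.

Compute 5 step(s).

Equation: x² - 5 = 0
Fixed-point form: x = (x² + 5)/(2x)
x₀ = 1.8

x_1 = g(1.800000) = 2.288889
x_2 = g(2.288889) = 2.236677
x_3 = g(2.236677) = 2.236068
x_4 = g(2.236068) = 2.236068
x_5 = g(2.236068) = 2.236068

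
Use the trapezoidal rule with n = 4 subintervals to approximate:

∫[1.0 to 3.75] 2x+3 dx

f(x) = 2x+3
a = 1.0, b = 3.75, n = 4
h = (b - a)/n = 0.687500

Trapezoidal rule: (h/2)[f(x₀) + 2f(x₁) + 2f(x₂) + ... + f(xₙ)]

x_0 = 1.0000, f(x_0) = 5.000000, coefficient = 1
x_1 = 1.6875, f(x_1) = 6.375000, coefficient = 2
x_2 = 2.3750, f(x_2) = 7.750000, coefficient = 2
x_3 = 3.0625, f(x_3) = 9.125000, coefficient = 2
x_4 = 3.7500, f(x_4) = 10.500000, coefficient = 1

I ≈ (0.687500/2) × 62.000000 = 21.312500
Exact value: 21.312500
Error: 0.000000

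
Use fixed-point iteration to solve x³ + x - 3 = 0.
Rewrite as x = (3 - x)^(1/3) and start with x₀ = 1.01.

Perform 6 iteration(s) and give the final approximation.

Equation: x³ + x - 3 = 0
Fixed-point form: x = (3 - x)^(1/3)
x₀ = 1.01

x_1 = g(1.010000) = 1.257818
x_2 = g(1.257818) = 1.203274
x_3 = g(1.203274) = 1.215702
x_4 = g(1.215702) = 1.212893
x_5 = g(1.212893) = 1.213529
x_6 = g(1.213529) = 1.213385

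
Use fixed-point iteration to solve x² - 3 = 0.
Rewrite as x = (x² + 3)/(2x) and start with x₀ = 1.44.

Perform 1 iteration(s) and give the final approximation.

Equation: x² - 3 = 0
Fixed-point form: x = (x² + 3)/(2x)
x₀ = 1.44

x_1 = g(1.440000) = 1.761667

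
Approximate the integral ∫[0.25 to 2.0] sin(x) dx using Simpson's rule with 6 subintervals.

f(x) = sin(x)
a = 0.25, b = 2.0, n = 6
h = (b - a)/n = 0.291667

Simpson's rule: (h/3)[f(x₀) + 4f(x₁) + 2f(x₂) + ... + f(xₙ)]

x_0 = 0.2500, f(x_0) = 0.247404, coefficient = 1
x_1 = 0.5417, f(x_1) = 0.515565, coefficient = 4
x_2 = 0.8333, f(x_2) = 0.740177, coefficient = 2
x_3 = 1.1250, f(x_3) = 0.902268, coefficient = 4
x_4 = 1.4167, f(x_4) = 0.988146, coefficient = 2
x_5 = 1.7083, f(x_5) = 0.990557, coefficient = 4
x_6 = 2.0000, f(x_6) = 0.909297, coefficient = 1

I ≈ (0.291667/3) × 14.246902 = 1.385116
Exact value: 1.385059
Error: 0.000056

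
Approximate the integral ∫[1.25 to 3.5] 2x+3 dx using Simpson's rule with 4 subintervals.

f(x) = 2x+3
a = 1.25, b = 3.5, n = 4
h = (b - a)/n = 0.562500

Simpson's rule: (h/3)[f(x₀) + 4f(x₁) + 2f(x₂) + ... + f(xₙ)]

x_0 = 1.2500, f(x_0) = 5.500000, coefficient = 1
x_1 = 1.8125, f(x_1) = 6.625000, coefficient = 4
x_2 = 2.3750, f(x_2) = 7.750000, coefficient = 2
x_3 = 2.9375, f(x_3) = 8.875000, coefficient = 4
x_4 = 3.5000, f(x_4) = 10.000000, coefficient = 1

I ≈ (0.562500/3) × 93.000000 = 17.437500
Exact value: 17.437500
Error: 0.000000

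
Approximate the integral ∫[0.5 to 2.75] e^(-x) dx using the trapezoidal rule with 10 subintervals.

f(x) = e^(-x)
a = 0.5, b = 2.75, n = 10
h = (b - a)/n = 0.225000

Trapezoidal rule: (h/2)[f(x₀) + 2f(x₁) + 2f(x₂) + ... + f(xₙ)]

x_0 = 0.5000, f(x_0) = 0.606531, coefficient = 1
x_1 = 0.7250, f(x_1) = 0.484325, coefficient = 2
x_2 = 0.9500, f(x_2) = 0.386741, coefficient = 2
x_3 = 1.1750, f(x_3) = 0.308819, coefficient = 2
x_4 = 1.4000, f(x_4) = 0.246597, coefficient = 2
x_5 = 1.6250, f(x_5) = 0.196912, coefficient = 2
x_6 = 1.8500, f(x_6) = 0.157237, coefficient = 2
x_7 = 2.0750, f(x_7) = 0.125556, coefficient = 2
x_8 = 2.3000, f(x_8) = 0.100259, coefficient = 2
x_9 = 2.5250, f(x_9) = 0.080058, coefficient = 2
x_10 = 2.7500, f(x_10) = 0.063928, coefficient = 1

I ≈ (0.225000/2) × 4.843466 = 0.544890
Exact value: 0.542603
Error: 0.002287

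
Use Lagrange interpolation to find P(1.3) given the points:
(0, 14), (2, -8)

Lagrange interpolation formula:
P(x) = Σ yᵢ × Lᵢ(x)
where Lᵢ(x) = Π_{j≠i} (x - xⱼ)/(xᵢ - xⱼ)

L_0(1.3) = (1.3 - 2)/(0 - 2) = 0.350000
L_1(1.3) = (1.3 - 0)/(2 - 0) = 0.650000

P(1.3) = 14×L_0(1.3) + (-8)×L_1(1.3)
P(1.3) = -0.300000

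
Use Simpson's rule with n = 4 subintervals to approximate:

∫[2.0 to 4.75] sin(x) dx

f(x) = sin(x)
a = 2.0, b = 4.75, n = 4
h = (b - a)/n = 0.687500

Simpson's rule: (h/3)[f(x₀) + 4f(x₁) + 2f(x₂) + ... + f(xₙ)]

x_0 = 2.0000, f(x_0) = 0.909297, coefficient = 1
x_1 = 2.6875, f(x_1) = 0.438647, coefficient = 4
x_2 = 3.3750, f(x_2) = -0.231294, coefficient = 2
x_3 = 4.0625, f(x_3) = -0.796151, coefficient = 4
x_4 = 4.7500, f(x_4) = -0.999293, coefficient = 1

I ≈ (0.687500/3) × -1.982599 = -0.454345
Exact value: -0.453749
Error: 0.000597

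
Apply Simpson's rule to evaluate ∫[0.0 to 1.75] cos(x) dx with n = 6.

f(x) = cos(x)
a = 0.0, b = 1.75, n = 6
h = (b - a)/n = 0.291667

Simpson's rule: (h/3)[f(x₀) + 4f(x₁) + 2f(x₂) + ... + f(xₙ)]

x_0 = 0.0000, f(x_0) = 1.000000, coefficient = 1
x_1 = 0.2917, f(x_1) = 0.957766, coefficient = 4
x_2 = 0.5833, f(x_2) = 0.834631, coefficient = 2
x_3 = 0.8750, f(x_3) = 0.640997, coefficient = 4
x_4 = 1.1667, f(x_4) = 0.393219, coefficient = 2
x_5 = 1.4583, f(x_5) = 0.112226, coefficient = 4
x_6 = 1.7500, f(x_6) = -0.178246, coefficient = 1

I ≈ (0.291667/3) × 10.121409 = 0.984026
Exact value: 0.983986
Error: 0.000040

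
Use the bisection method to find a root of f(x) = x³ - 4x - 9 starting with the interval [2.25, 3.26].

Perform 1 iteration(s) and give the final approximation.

f(x) = x³ - 4x - 9
Initial interval: [2.25, 3.26]

Iteration 1:
  c_1 = (2.250000 + 3.260000)/2 = 2.755000
  f(c_1) = f(2.755000) = 0.890519
  f(a) × f(c) < 0, new interval: [2.250000, 2.755000]

After 1 iteration(s), the approximation is c_1 = 2.755000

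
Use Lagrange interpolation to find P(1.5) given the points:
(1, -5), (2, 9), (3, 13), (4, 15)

Lagrange interpolation formula:
P(x) = Σ yᵢ × Lᵢ(x)
where Lᵢ(x) = Π_{j≠i} (x - xⱼ)/(xᵢ - xⱼ)

L_0(1.5) = (1.5 - 2)/(1 - 2) × (1.5 - 3)/(1 - 3) × (1.5 - 4)/(1 - 4) = 0.312500
L_1(1.5) = (1.5 - 1)/(2 - 1) × (1.5 - 3)/(2 - 3) × (1.5 - 4)/(2 - 4) = 0.937500
L_2(1.5) = (1.5 - 1)/(3 - 1) × (1.5 - 2)/(3 - 2) × (1.5 - 4)/(3 - 4) = -0.312500
L_3(1.5) = (1.5 - 1)/(4 - 1) × (1.5 - 2)/(4 - 2) × (1.5 - 3)/(4 - 3) = 0.062500

P(1.5) = (-5)×L_0(1.5) + 9×L_1(1.5) + 13×L_2(1.5) + 15×L_3(1.5)
P(1.5) = 3.750000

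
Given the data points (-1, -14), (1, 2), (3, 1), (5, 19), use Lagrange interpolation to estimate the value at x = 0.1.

Lagrange interpolation formula:
P(x) = Σ yᵢ × Lᵢ(x)
where Lᵢ(x) = Π_{j≠i} (x - xⱼ)/(xᵢ - xⱼ)

L_0(0.1) = (0.1 - 1)/(-1 - 1) × (0.1 - 3)/(-1 - 3) × (0.1 - 5)/(-1 - 5) = 0.266437
L_1(0.1) = (0.1 - (-1))/(1 - (-1)) × (0.1 - 3)/(1 - 3) × (0.1 - 5)/(1 - 5) = 0.976938
L_2(0.1) = (0.1 - (-1))/(3 - (-1)) × (0.1 - 1)/(3 - 1) × (0.1 - 5)/(3 - 5) = -0.303188
L_3(0.1) = (0.1 - (-1))/(5 - (-1)) × (0.1 - 1)/(5 - 1) × (0.1 - 3)/(5 - 3) = 0.059812

P(0.1) = (-14)×L_0(0.1) + 2×L_1(0.1) + 1×L_2(0.1) + 19×L_3(0.1)
P(0.1) = -0.943000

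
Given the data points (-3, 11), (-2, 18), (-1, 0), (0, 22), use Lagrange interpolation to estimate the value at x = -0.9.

Lagrange interpolation formula:
P(x) = Σ yᵢ × Lᵢ(x)
where Lᵢ(x) = Π_{j≠i} (x - xⱼ)/(xᵢ - xⱼ)

L_0(-0.9) = (-0.9 - (-2))/(-3 - (-2)) × (-0.9 - (-1))/(-3 - (-1)) × (-0.9 - 0)/(-3 - 0) = 0.016500
L_1(-0.9) = (-0.9 - (-3))/(-2 - (-3)) × (-0.9 - (-1))/(-2 - (-1)) × (-0.9 - 0)/(-2 - 0) = -0.094500
L_2(-0.9) = (-0.9 - (-3))/(-1 - (-3)) × (-0.9 - (-2))/(-1 - (-2)) × (-0.9 - 0)/(-1 - 0) = 1.039500
L_3(-0.9) = (-0.9 - (-3))/(0 - (-3)) × (-0.9 - (-2))/(0 - (-2)) × (-0.9 - (-1))/(0 - (-1)) = 0.038500

P(-0.9) = 11×L_0(-0.9) + 18×L_1(-0.9) + 0×L_2(-0.9) + 22×L_3(-0.9)
P(-0.9) = -0.672500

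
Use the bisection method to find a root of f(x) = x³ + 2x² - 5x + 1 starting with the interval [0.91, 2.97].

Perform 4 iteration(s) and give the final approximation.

f(x) = x³ + 2x² - 5x + 1
Initial interval: [0.91, 2.97]

Iteration 1:
  c_1 = (0.910000 + 2.970000)/2 = 1.940000
  f(c_1) = f(1.940000) = 6.128584
  f(a) × f(c) < 0, new interval: [0.910000, 1.940000]
Iteration 2:
  c_2 = (0.910000 + 1.940000)/2 = 1.425000
  f(c_2) = f(1.425000) = 0.829891
  f(a) × f(c) < 0, new interval: [0.910000, 1.425000]
Iteration 3:
  c_3 = (0.910000 + 1.425000)/2 = 1.167500
  f(c_3) = f(1.167500) = -0.520019
  f(a) × f(c) ≥ 0, new interval: [1.167500, 1.425000]
Iteration 4:
  c_4 = (1.167500 + 1.425000)/2 = 1.296250
  f(c_4) = f(1.296250) = 0.057320
  f(a) × f(c) < 0, new interval: [1.167500, 1.296250]

After 4 iteration(s), the approximation is c_4 = 1.296250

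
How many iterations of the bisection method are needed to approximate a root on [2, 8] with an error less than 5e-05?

We need (b-a)/2^n ≤ 5e-05
(8 - 2)/2^n ≤ 5e-05
6/2^n ≤ 5e-05
2^n ≥ 120000
n ≥ log₂(120000) = 16.87
n ≥ 17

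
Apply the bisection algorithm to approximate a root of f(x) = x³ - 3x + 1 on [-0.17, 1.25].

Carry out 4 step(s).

f(x) = x³ - 3x + 1
Initial interval: [-0.17, 1.25]

Iteration 1:
  c_1 = (-0.170000 + 1.250000)/2 = 0.540000
  f(c_1) = f(0.540000) = -0.462536
  f(a) × f(c) < 0, new interval: [-0.170000, 0.540000]
Iteration 2:
  c_2 = (-0.170000 + 0.540000)/2 = 0.185000
  f(c_2) = f(0.185000) = 0.451332
  f(a) × f(c) ≥ 0, new interval: [0.185000, 0.540000]
Iteration 3:
  c_3 = (0.185000 + 0.540000)/2 = 0.362500
  f(c_3) = f(0.362500) = -0.039865
  f(a) × f(c) < 0, new interval: [0.185000, 0.362500]
Iteration 4:
  c_4 = (0.185000 + 0.362500)/2 = 0.273750
  f(c_4) = f(0.273750) = 0.199265
  f(a) × f(c) ≥ 0, new interval: [0.273750, 0.362500]

After 4 iteration(s), the approximation is c_4 = 0.273750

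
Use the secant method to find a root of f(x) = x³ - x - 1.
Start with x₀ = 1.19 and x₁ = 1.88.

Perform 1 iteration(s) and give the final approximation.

f(x) = x³ - x - 1
x₀ = 1.19, x₁ = 1.88

Secant formula: x_{n+1} = x_n - f(x_n)(x_n - x_{n-1})/(f(x_n) - f(x_{n-1}))

Iteration 1:
  f(1.190000) = -0.504841
  f(1.880000) = 3.764672
  x_2 = 1.880000 - 3.764672×(1.880000 - 1.190000)/(3.764672 - (-0.504841))
       = 1.271588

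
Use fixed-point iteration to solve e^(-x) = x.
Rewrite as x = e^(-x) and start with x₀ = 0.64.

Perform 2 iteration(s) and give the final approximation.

Equation: e^(-x) = x
Fixed-point form: x = e^(-x)
x₀ = 0.64

x_1 = g(0.640000) = 0.527292
x_2 = g(0.527292) = 0.590201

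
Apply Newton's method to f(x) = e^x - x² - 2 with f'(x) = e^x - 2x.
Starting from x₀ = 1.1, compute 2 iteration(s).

f(x) = e^x - x² - 2
f'(x) = e^x - 2x
x₀ = 1.1

Newton-Raphson formula: x_{n+1} = x_n - f(x_n)/f'(x_n)

Iteration 1:
  f(1.100000) = -0.205834
  f'(1.100000) = 0.804166
  x_1 = 1.100000 - (-0.205834)/0.804166 = 1.355960
Iteration 2:
  f(1.355960) = 0.041856
  f'(1.355960) = 1.168564
  x_2 = 1.355960 - 0.041856/1.168564 = 1.320141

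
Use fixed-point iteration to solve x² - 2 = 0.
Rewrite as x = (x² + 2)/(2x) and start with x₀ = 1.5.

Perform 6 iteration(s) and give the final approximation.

Equation: x² - 2 = 0
Fixed-point form: x = (x² + 2)/(2x)
x₀ = 1.5

x_1 = g(1.500000) = 1.416667
x_2 = g(1.416667) = 1.414216
x_3 = g(1.414216) = 1.414214
x_4 = g(1.414214) = 1.414214
x_5 = g(1.414214) = 1.414214
x_6 = g(1.414214) = 1.414214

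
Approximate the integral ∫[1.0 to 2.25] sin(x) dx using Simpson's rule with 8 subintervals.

f(x) = sin(x)
a = 1.0, b = 2.25, n = 8
h = (b - a)/n = 0.156250

Simpson's rule: (h/3)[f(x₀) + 4f(x₁) + 2f(x₂) + ... + f(xₙ)]

x_0 = 1.0000, f(x_0) = 0.841471, coefficient = 1
x_1 = 1.1562, f(x_1) = 0.915299, coefficient = 4
x_2 = 1.3125, f(x_2) = 0.966827, coefficient = 2
x_3 = 1.4688, f(x_3) = 0.994798, coefficient = 4
x_4 = 1.6250, f(x_4) = 0.998531, coefficient = 2
x_5 = 1.7812, f(x_5) = 0.977936, coefficient = 4
x_6 = 1.9375, f(x_6) = 0.933514, coefficient = 2
x_7 = 2.0938, f(x_7) = 0.866348, coefficient = 4
x_8 = 2.2500, f(x_8) = 0.778073, coefficient = 1

I ≈ (0.156250/3) × 22.434812 = 1.168480
Exact value: 1.168476
Error: 0.000004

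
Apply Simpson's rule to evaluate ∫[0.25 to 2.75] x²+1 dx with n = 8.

f(x) = x²+1
a = 0.25, b = 2.75, n = 8
h = (b - a)/n = 0.312500

Simpson's rule: (h/3)[f(x₀) + 4f(x₁) + 2f(x₂) + ... + f(xₙ)]

x_0 = 0.2500, f(x_0) = 1.062500, coefficient = 1
x_1 = 0.5625, f(x_1) = 1.316406, coefficient = 4
x_2 = 0.8750, f(x_2) = 1.765625, coefficient = 2
x_3 = 1.1875, f(x_3) = 2.410156, coefficient = 4
x_4 = 1.5000, f(x_4) = 3.250000, coefficient = 2
x_5 = 1.8125, f(x_5) = 4.285156, coefficient = 4
x_6 = 2.1250, f(x_6) = 5.515625, coefficient = 2
x_7 = 2.4375, f(x_7) = 6.941406, coefficient = 4
x_8 = 2.7500, f(x_8) = 8.562500, coefficient = 1

I ≈ (0.312500/3) × 90.500000 = 9.427083
Exact value: 9.427083
Error: 0.000000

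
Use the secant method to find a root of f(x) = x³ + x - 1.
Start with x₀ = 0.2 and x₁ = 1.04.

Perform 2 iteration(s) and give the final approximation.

f(x) = x³ + x - 1
x₀ = 0.2, x₁ = 1.04

Secant formula: x_{n+1} = x_n - f(x_n)(x_n - x_{n-1})/(f(x_n) - f(x_{n-1}))

Iteration 1:
  f(0.200000) = -0.792000
  f(1.040000) = 1.164864
  x_2 = 1.040000 - 1.164864×(1.040000 - 0.200000)/(1.164864 - (-0.792000))
       = 0.539973
Iteration 2:
  f(1.040000) = 1.164864
  f(0.539973) = -0.302588
  x_3 = 0.539973 - (-0.302588)×(0.539973 - 1.040000)/(-0.302588 - 1.164864)
       = 0.643078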